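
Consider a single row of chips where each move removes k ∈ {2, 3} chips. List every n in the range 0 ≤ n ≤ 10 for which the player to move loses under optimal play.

Build the Grundy sequence with g(k) = mex{g(k−s) : s ∈ {2, 3}, s ≤ k}:
k:     0  1  2  3  4  5  6  7  8  9 10
g(k):  0  0  1  1  2  0  0  1  1  2  0
The P-positions (g = 0) in 0..10 are 0, 1, 5, 6, 10.

0, 1, 5, 6, 10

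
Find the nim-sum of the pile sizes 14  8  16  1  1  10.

28

Nim-sum: 14 ^ 8 ^ 16 ^ 1 ^ 1 ^ 10 = 28.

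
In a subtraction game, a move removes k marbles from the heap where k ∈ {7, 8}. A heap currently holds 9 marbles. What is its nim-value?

Grundy values for subtraction set {7, 8}:
k:     0  1  2  3  4  5  6  7  8  9
g(k):  0  0  0  0  0  0  0  1  1  1
So g(9) = 1.

1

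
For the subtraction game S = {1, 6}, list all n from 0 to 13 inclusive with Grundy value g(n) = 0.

0, 2, 4, 7, 9, 11

Grundy values for subtraction set {1, 6}:
g(0) = mex{} = 0
g(1) = mex{0} = 1
g(2) = mex{1} = 0
g(3) = mex{0} = 1
g(4) = mex{1} = 0
g(5) = mex{0} = 1
g(6) = mex{0,1} = 2
g(7) = mex{1,2} = 0
g(8) = mex{0} = 1
g(9) = mex{1} = 0
g(10) = mex{0} = 1
g(11) = mex{1} = 0
g(12) = mex{0,2} = 1
g(13) = mex{0,1} = 2
The P-positions (g = 0) in 0..13 are 0, 2, 4, 7, 9, 11.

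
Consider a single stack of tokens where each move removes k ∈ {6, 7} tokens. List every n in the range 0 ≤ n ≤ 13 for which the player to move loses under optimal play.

0, 1, 2, 3, 4, 5, 13

Grundy values for subtraction set {6, 7}:
g(0) = mex{} = 0
g(1) = mex{} = 0
g(2) = mex{} = 0
g(3) = mex{} = 0
g(4) = mex{} = 0
g(5) = mex{} = 0
g(6) = mex{0} = 1
g(7) = mex{0} = 1
g(8) = mex{0} = 1
g(9) = mex{0} = 1
g(10) = mex{0} = 1
g(11) = mex{0} = 1
g(12) = mex{0,1} = 2
g(13) = mex{1} = 0
The P-positions (g = 0) in 0..13 are 0, 1, 2, 3, 4, 5, 13.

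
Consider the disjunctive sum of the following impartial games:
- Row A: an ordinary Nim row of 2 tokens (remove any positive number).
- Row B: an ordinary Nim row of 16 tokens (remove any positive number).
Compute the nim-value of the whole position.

Row A is a plain Nim row of size 2, so its Grundy value is 2.
Row B is a plain Nim row of size 16, so its Grundy value is 16.
The value of a disjunctive sum is the nim-sum of the parts.
Combined value = 2 ⊕ 16 = 18.

18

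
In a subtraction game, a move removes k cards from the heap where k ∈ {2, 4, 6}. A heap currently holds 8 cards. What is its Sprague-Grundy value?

0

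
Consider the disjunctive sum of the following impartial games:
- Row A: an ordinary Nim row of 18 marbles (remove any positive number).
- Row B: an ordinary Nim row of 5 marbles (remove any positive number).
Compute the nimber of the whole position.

Row A is a plain Nim row of size 18, so its Grundy value is 18.
Row B is a plain Nim row of size 5, so its Grundy value is 5.
The value of a disjunctive sum is the nim-sum of the parts.
Combined value = 18 XOR 5 = 23.

23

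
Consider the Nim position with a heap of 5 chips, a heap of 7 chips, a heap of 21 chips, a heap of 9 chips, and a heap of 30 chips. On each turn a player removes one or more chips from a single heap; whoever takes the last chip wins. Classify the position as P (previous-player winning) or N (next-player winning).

Nim-sum: 5 ^ 7 ^ 21 ^ 9 ^ 30 = 0.
The nim-sum is 0, so this is a P-position: the player to move is in a losing position under optimal play.

P-position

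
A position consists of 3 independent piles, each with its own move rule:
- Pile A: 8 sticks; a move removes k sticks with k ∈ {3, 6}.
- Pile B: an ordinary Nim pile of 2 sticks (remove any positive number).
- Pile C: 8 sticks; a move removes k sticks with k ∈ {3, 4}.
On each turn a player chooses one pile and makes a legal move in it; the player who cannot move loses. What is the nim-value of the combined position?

0

For pile A, compute g(0), g(1), … with moves {3, 6}:
k:     0  1  2  3  4  5  6  7  8
g(k):  0  0  0  1  1  1  2  2  2
So g(8) = 2.
Pile B is a plain Nim pile of size 2, so its Grundy value is 2.
Grundy values for pile C (subtraction set {3, 4}):
k:     0  1  2  3  4  5  6  7  8
g(k):  0  0  0  1  1  1  2  0  0
So g(8) = 0.
By the Sprague-Grundy theorem, the Grundy value of a sum of independent games is the XOR of the component values.
Combined value = 2 XOR 2 XOR 0 = 0.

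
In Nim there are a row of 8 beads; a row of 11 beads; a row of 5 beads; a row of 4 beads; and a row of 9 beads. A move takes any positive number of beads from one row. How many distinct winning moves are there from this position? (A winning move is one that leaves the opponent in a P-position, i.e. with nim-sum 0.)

3

Compute the nim-sum pairwise:
8 ⊕ 11 = 3
3 ⊕ 5 = 6
6 ⊕ 4 = 2
2 ⊕ 9 = 11
The overall nim-sum is X = 11. A row of size p has a winning move iff p XOR X < p (reduce it to p XOR X).
  8: 8 XOR 11 = 3 < 8 — winning move (to 3).
  11: 11 XOR 11 = 0 < 11 — winning move (to 0).
  5: 5 XOR 11 = 14 ≥ 5 — no move.
  4: 4 XOR 11 = 15 ≥ 4 — no move.
  9: 9 XOR 11 = 2 < 9 — winning move (to 2).
That gives 3 winning moves.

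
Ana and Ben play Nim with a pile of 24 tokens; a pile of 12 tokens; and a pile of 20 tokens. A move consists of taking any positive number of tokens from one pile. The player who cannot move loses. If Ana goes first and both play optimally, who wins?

Ben wins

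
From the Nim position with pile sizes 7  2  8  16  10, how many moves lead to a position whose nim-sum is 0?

Compute the nim-sum pairwise:
7 ⊕ 2 = 5
5 ⊕ 8 = 13
13 ⊕ 16 = 29
29 ⊕ 10 = 23
The overall nim-sum is X = 23. A pile of size p has a winning move iff p XOR X < p (reduce it to p XOR X).
  7: 7 XOR 23 = 16 ≥ 7 — no move.
  2: 2 XOR 23 = 21 ≥ 2 — no move.
  8: 8 XOR 23 = 31 ≥ 8 — no move.
  16: 16 XOR 23 = 7 < 16 — winning move (to 7).
  10: 10 XOR 23 = 29 ≥ 10 — no move.
That gives 1 winning move.

1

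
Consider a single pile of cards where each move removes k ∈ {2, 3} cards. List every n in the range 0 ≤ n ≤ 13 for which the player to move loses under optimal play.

0, 1, 5, 6, 10, 11

Grundy values for subtraction set {2, 3}:
k:     0  1  2  3  4  5  6  7  8  9 10 11 12 13
g(k):  0  0  1  1  2  0  0  1  1  2  0  0  1  1
The P-positions (g = 0) in 0..13 are 0, 1, 5, 6, 10, 11.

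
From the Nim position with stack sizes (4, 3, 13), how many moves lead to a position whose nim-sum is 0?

Bitwise XOR of the heap sizes:
  0100  (4)
  0011  (3)
  1101  (13)
  ----
  1010  (10)
The overall nim-sum is X = 10. A stack of size p has a winning move iff p XOR X < p (reduce it to p XOR X).
  4: 4 XOR 10 = 14 ≥ 4 — no move.
  3: 3 XOR 10 = 9 ≥ 3 — no move.
  13: 13 XOR 10 = 7 < 13 — winning move (to 7).
That gives 1 winning move.

1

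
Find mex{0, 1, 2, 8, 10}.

The values 0, 1, 2 are all present; 3 is the first non-negative integer missing from the set.

3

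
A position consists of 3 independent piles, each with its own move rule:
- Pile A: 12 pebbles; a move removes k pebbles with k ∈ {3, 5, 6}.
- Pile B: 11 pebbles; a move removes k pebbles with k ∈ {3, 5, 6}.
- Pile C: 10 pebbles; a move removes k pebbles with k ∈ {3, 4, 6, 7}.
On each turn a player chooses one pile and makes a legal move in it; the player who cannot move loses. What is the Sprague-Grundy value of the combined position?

Build the Grundy sequence for pile A with g(k) = mex{g(k−s) : s ∈ {3, 5, 6}, s ≤ k}:
g(0) = mex{} = 0
g(1) = mex{} = 0
g(2) = mex{} = 0
g(3) = mex{0} = 1
g(4) = mex{0} = 1
g(5) = mex{0} = 1
g(6) = mex{0,1} = 2
g(7) = mex{0,1} = 2
g(8) = mex{0,1} = 2
g(9) = mex{1,2} = 0
g(10) = mex{1,2} = 0
g(11) = mex{1,2} = 0
g(12) = mex{0,2} = 1
So g(12) = 1.
Build the Grundy sequence for pile B with g(k) = mex{g(k−s) : s ∈ {3, 5, 6}, s ≤ k}:
g(0) = mex{} = 0
g(1) = mex{} = 0
g(2) = mex{} = 0
g(3) = mex{0} = 1
g(4) = mex{0} = 1
g(5) = mex{0} = 1
g(6) = mex{0,1} = 2
g(7) = mex{0,1} = 2
g(8) = mex{0,1} = 2
g(9) = mex{1,2} = 0
g(10) = mex{1,2} = 0
g(11) = mex{1,2} = 0
So g(11) = 0.
Grundy values for pile C (subtraction set {3, 4, 6, 7}):
k:     0  1  2  3  4  5  6  7  8  9 10
g(k):  0  0  0  1  1  1  2  2  2  3  0
So g(10) = 0.
By the Sprague-Grundy theorem, the Grundy value of a sum of independent games is the XOR of the component values.
Combined value = 1 XOR 0 XOR 0 = 1.

1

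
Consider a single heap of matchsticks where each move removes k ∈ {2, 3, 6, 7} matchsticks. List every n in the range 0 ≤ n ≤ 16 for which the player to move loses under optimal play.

0, 1, 5, 9, 10, 14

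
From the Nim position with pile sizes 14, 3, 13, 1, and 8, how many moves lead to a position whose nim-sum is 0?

Compute the nim-sum pairwise:
14 XOR 3 = 13
13 XOR 13 = 0
0 XOR 1 = 1
1 XOR 8 = 9
The overall nim-sum is X = 9. A pile of size p has a winning move iff p XOR X < p (reduce it to p XOR X).
  14: 14 XOR 9 = 7 < 14 — winning move (to 7).
  3: 3 XOR 9 = 10 ≥ 3 — no move.
  13: 13 XOR 9 = 4 < 13 — winning move (to 4).
  1: 1 XOR 9 = 8 ≥ 1 — no move.
  8: 8 XOR 9 = 1 < 8 — winning move (to 1).
That gives 3 winning moves.

3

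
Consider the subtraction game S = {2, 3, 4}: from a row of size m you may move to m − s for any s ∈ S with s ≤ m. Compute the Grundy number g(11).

2

Build the Grundy sequence with g(k) = mex{g(k−s) : s ∈ {2, 3, 4}, s ≤ k}:
k:     0  1  2  3  4  5  6  7  8  9 10 11
g(k):  0  0  1  1  2  2  0  0  1  1  2  2
So g(11) = 2.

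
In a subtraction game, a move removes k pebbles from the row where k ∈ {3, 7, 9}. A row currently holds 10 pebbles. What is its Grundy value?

3

Build the Grundy sequence with g(k) = mex{g(k−s) : s ∈ {3, 7, 9}, s ≤ k}:
k:     0  1  2  3  4  5  6  7  8  9 10
g(k):  0  0  0  1  1  1  0  2  2  1  3
So g(10) = 3.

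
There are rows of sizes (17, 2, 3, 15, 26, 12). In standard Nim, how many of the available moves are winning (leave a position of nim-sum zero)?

Compute the nim-sum pairwise:
17 XOR 2 = 19
19 XOR 3 = 16
16 XOR 15 = 31
31 XOR 26 = 5
5 XOR 12 = 9
The overall nim-sum is X = 9. A row of size p has a winning move iff p XOR X < p (reduce it to p XOR X).
  17: 17 XOR 9 = 24 ≥ 17 — no move.
  2: 2 XOR 9 = 11 ≥ 2 — no move.
  3: 3 XOR 9 = 10 ≥ 3 — no move.
  15: 15 XOR 9 = 6 < 15 — winning move (to 6).
  26: 26 XOR 9 = 19 < 26 — winning move (to 19).
  12: 12 XOR 9 = 5 < 12 — winning move (to 5).
That gives 3 winning moves.

3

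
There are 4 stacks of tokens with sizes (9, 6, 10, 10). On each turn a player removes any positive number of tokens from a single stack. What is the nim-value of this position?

Nim-sum: 9 XOR 6 XOR 10 XOR 10 = 15.

15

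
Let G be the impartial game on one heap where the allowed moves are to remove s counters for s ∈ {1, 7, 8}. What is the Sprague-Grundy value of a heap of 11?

3

Grundy values for subtraction set {1, 7, 8}:
g(0) = mex{} = 0
g(1) = mex{0} = 1
g(2) = mex{1} = 0
g(3) = mex{0} = 1
g(4) = mex{1} = 0
g(5) = mex{0} = 1
g(6) = mex{1} = 0
g(7) = mex{0} = 1
g(8) = mex{0,1} = 2
g(9) = mex{0,1,2} = 3
g(10) = mex{0,1,3} = 2
g(11) = mex{0,1,2} = 3
So g(11) = 3.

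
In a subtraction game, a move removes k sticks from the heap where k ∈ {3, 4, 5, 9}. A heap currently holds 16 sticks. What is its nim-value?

Build the Grundy sequence with g(k) = mex{g(k−s) : s ∈ {3, 4, 5, 9}, s ≤ k}:
k:     0  1  2  3  4  5  6  7  8  9 10 11 12 13 14 15 16
g(k):  0  0  0  1  1  1  2  2  0  3  3  1  4  2  0  0  0
So g(16) = 0.

0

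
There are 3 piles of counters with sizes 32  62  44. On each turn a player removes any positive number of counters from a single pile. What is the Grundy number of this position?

50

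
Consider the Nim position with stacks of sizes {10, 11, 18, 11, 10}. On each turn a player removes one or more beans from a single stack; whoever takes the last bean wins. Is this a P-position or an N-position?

N-position

Nim-sum: 10 ^ 11 ^ 18 ^ 11 ^ 10 = 18.
The nim-sum is 18 ≠ 0, so this is an N-position: the player to move can win.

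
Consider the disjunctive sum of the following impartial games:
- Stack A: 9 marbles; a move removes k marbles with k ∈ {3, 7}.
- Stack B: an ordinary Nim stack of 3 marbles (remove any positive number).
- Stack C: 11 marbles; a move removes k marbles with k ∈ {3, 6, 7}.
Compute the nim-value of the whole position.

2

Build the Grundy sequence for stack A with g(k) = mex{g(k−s) : s ∈ {3, 7}, s ≤ k}:
k:     0  1  2  3  4  5  6  7  8  9
g(k):  0  0  0  1  1  1  0  2  2  1
So g(9) = 1.
Stack B is a plain Nim stack of size 3, so its Grundy value is 3.
Grundy values for stack C (subtraction set {3, 6, 7}):
k:     0  1  2  3  4  5  6  7  8  9 10 11
g(k):  0  0  0  1  1  1  2  2  2  3  0  0
So g(11) = 0.
By the Sprague-Grundy theorem, the Grundy value of a sum of independent games is the XOR of the component values.
Combined value = 1 ⊕ 3 ⊕ 0 = 2.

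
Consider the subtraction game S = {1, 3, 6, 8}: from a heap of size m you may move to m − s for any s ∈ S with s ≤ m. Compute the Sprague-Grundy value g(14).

1

Grundy values for subtraction set {1, 3, 6, 8}:
g(0) = mex{} = 0
g(1) = mex{0} = 1
g(2) = mex{1} = 0
g(3) = mex{0} = 1
g(4) = mex{1} = 0
g(5) = mex{0} = 1
g(6) = mex{0,1} = 2
g(7) = mex{0,1,2} = 3
g(8) = mex{0,1,3} = 2
g(9) = mex{1,2} = 0
g(10) = mex{0,3} = 1
g(11) = mex{1,2} = 0
g(12) = mex{0,2} = 1
g(13) = mex{1,3} = 0
g(14) = mex{0,2} = 1
So g(14) = 1.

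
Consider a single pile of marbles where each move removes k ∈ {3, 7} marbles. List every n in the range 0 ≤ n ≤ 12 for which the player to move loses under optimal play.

0, 1, 2, 6, 10, 11, 12

Compute g(0), g(1), … for moves {3, 7}:
g(0) = mex{} = 0
g(1) = mex{} = 0
g(2) = mex{} = 0
g(3) = mex{0} = 1
g(4) = mex{0} = 1
g(5) = mex{0} = 1
g(6) = mex{1} = 0
g(7) = mex{0,1} = 2
g(8) = mex{0,1} = 2
g(9) = mex{0} = 1
g(10) = mex{1,2} = 0
g(11) = mex{1,2} = 0
g(12) = mex{1} = 0
The P-positions (g = 0) in 0..12 are 0, 1, 2, 6, 10, 11, 12.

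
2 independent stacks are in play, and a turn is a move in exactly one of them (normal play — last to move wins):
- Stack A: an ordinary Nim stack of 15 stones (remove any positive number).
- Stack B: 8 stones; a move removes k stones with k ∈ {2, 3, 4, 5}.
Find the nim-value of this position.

15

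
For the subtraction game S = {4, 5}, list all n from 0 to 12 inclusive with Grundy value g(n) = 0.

0, 1, 2, 3, 9, 10, 11, 12

Build the Grundy sequence with g(k) = mex{g(k−s) : s ∈ {4, 5}, s ≤ k}:
k:     0  1  2  3  4  5  6  7  8  9 10 11 12
g(k):  0  0  0  0  1  1  1  1  2  0  0  0  0
The P-positions (g = 0) in 0..12 are 0, 1, 2, 3, 9, 10, 11, 12.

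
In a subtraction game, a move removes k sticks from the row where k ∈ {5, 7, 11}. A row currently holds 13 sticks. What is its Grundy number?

Grundy values for subtraction set {5, 7, 11}:
g(0) = mex{} = 0
g(1) = mex{} = 0
g(2) = mex{} = 0
g(3) = mex{} = 0
g(4) = mex{} = 0
g(5) = mex{0} = 1
g(6) = mex{0} = 1
g(7) = mex{0} = 1
g(8) = mex{0} = 1
g(9) = mex{0} = 1
g(10) = mex{0,1} = 2
g(11) = mex{0,1} = 2
g(12) = mex{0,1} = 2
g(13) = mex{0,1} = 2
So g(13) = 2.

2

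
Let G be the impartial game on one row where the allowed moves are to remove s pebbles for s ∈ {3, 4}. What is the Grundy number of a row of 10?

1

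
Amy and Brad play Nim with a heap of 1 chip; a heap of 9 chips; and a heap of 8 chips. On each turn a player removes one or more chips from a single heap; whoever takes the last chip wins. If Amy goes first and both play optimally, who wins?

Compute the nim-sum pairwise:
1 XOR 9 = 8
8 XOR 8 = 0
The nim-sum is 0, so this is a P-position: the player to move is in a losing position under optimal play; Amy is about to move from it and so loses — Brad wins.

Brad wins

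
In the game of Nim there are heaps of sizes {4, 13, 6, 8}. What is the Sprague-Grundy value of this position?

7

Compute the nim-sum pairwise:
4 ⊕ 13 = 9
9 ⊕ 6 = 15
15 ⊕ 8 = 7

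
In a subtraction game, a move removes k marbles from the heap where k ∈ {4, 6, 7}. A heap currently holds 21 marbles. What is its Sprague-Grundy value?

2

Compute g(0), g(1), … for moves {4, 6, 7}:
k:     0  1  2  3  4  5  6  7  8  9 10 11 12 13 14 15 16 17 18 19 20 21
g(k):  0  0  0  0  1  1  1  1  2  2  2  0  0  0  0  1  1  1  1  2  2  2
So g(21) = 2.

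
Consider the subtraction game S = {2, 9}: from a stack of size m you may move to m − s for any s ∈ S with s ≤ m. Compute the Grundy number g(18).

Compute g(0), g(1), … for moves {2, 9}:
k:     0  1  2  3  4  5  6  7  8  9 10 11 12 13 14 15 16 17 18
g(k):  0  0  1  1  0  0  1  1  0  2  1  0  0  1  1  0  0  1  1
So g(18) = 1.

1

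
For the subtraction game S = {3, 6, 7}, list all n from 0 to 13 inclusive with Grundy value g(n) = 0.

0, 1, 2, 10, 11, 12

Compute g(0), g(1), … for moves {3, 6, 7}:
k:     0  1  2  3  4  5  6  7  8  9 10 11 12 13
g(k):  0  0  0  1  1  1  2  2  2  3  0  0  0  1
The P-positions (g = 0) in 0..13 are 0, 1, 2, 10, 11, 12.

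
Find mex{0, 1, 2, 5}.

3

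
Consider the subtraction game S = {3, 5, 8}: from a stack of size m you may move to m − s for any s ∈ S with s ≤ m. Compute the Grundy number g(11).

0

Build the Grundy sequence with g(k) = mex{g(k−s) : s ∈ {3, 5, 8}, s ≤ k}:
g(0) = mex{} = 0
g(1) = mex{} = 0
g(2) = mex{} = 0
g(3) = mex{0} = 1
g(4) = mex{0} = 1
g(5) = mex{0} = 1
g(6) = mex{0,1} = 2
g(7) = mex{0,1} = 2
g(8) = mex{0,1} = 2
g(9) = mex{0,1,2} = 3
g(10) = mex{0,1,2} = 3
g(11) = mex{1,2} = 0
So g(11) = 0.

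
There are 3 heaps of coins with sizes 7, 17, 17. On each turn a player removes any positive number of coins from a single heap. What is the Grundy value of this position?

7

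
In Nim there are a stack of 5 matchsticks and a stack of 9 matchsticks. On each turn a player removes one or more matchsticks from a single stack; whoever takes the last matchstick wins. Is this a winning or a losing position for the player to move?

Winning position

Nim-sum: 5 ⊕ 9 = 12.
The nim-sum is 12 ≠ 0, so this is an N-position: the player to move can win.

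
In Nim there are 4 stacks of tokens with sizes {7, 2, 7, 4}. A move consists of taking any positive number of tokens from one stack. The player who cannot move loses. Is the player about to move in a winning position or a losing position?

Winning position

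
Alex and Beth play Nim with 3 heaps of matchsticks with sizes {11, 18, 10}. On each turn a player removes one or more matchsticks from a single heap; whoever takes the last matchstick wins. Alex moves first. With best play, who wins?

Compute the nim-sum pairwise:
11 ⊕ 18 = 25
25 ⊕ 10 = 19
The nim-sum is 19 ≠ 0, so this is an N-position: the player to move can win; Alex has a winning move.

Alex wins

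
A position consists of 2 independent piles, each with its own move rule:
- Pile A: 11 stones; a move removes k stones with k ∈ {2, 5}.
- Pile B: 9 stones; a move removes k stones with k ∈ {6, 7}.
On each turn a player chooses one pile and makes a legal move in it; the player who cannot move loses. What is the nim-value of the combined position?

1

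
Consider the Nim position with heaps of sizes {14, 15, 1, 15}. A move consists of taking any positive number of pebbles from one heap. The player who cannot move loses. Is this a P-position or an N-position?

Nim-sum: 14 ^ 15 ^ 1 ^ 15 = 15.
The nim-sum is 15 ≠ 0, so this is an N-position: the player to move can win.

N-position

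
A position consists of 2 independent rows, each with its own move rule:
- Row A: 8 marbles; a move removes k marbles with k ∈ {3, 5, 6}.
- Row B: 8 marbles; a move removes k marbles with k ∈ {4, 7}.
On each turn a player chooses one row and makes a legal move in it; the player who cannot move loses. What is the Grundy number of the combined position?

For row A, compute g(0), g(1), … with moves {3, 5, 6}:
g(0) = mex{} = 0
g(1) = mex{} = 0
g(2) = mex{} = 0
g(3) = mex{0} = 1
g(4) = mex{0} = 1
g(5) = mex{0} = 1
g(6) = mex{0,1} = 2
g(7) = mex{0,1} = 2
g(8) = mex{0,1} = 2
So g(8) = 2.
Build the Grundy sequence for row B with g(k) = mex{g(k−s) : s ∈ {4, 7}, s ≤ k}:
k:     0  1  2  3  4  5  6  7  8
g(k):  0  0  0  0  1  1  1  1  2
So g(8) = 2.
By the Sprague-Grundy theorem, the Grundy value of a sum of independent games is the XOR of the component values.
Combined value = 2 ⊕ 2 = 0.

0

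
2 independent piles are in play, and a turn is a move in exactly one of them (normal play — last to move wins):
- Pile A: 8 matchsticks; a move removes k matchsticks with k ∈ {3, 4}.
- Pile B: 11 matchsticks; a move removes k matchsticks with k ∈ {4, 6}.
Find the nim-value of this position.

Grundy values for pile A (subtraction set {3, 4}):
k:     0  1  2  3  4  5  6  7  8
g(k):  0  0  0  1  1  1  2  0  0
So g(8) = 0.
Grundy values for pile B (subtraction set {4, 6}):
g(0) = mex{} = 0
g(1) = mex{} = 0
g(2) = mex{} = 0
g(3) = mex{} = 0
g(4) = mex{0} = 1
g(5) = mex{0} = 1
g(6) = mex{0} = 1
g(7) = mex{0} = 1
g(8) = mex{0,1} = 2
g(9) = mex{0,1} = 2
g(10) = mex{1} = 0
g(11) = mex{1} = 0
So g(11) = 0.
The value of a disjunctive sum is the nim-sum of the parts.
Combined value = 0 ⊕ 0 = 0.

0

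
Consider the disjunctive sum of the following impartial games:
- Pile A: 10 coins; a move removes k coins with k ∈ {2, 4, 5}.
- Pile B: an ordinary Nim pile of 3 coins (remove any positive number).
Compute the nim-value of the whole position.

2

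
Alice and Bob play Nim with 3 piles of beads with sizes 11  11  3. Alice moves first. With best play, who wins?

Alice wins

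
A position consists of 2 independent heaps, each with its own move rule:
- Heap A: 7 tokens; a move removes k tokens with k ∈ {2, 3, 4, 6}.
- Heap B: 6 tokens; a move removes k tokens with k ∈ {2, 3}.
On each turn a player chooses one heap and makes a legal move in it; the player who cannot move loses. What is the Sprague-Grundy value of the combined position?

3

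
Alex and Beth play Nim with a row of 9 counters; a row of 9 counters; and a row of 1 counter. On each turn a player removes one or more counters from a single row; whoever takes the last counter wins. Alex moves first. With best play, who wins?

In binary:
  1001  (9)
  1001  (9)
  0001  (1)
  ----
  0001  (1)
The nim-sum is 1 ≠ 0, so this is an N-position: the player to move can win; Alex has a winning move.

Alex wins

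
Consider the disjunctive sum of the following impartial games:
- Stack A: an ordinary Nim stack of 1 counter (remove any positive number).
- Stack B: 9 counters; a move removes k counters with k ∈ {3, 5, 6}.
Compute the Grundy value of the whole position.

Stack A is a plain Nim stack of size 1, so its Grundy value is 1.
Grundy values for stack B (subtraction set {3, 5, 6}):
g(0) = mex{} = 0
g(1) = mex{} = 0
g(2) = mex{} = 0
g(3) = mex{0} = 1
g(4) = mex{0} = 1
g(5) = mex{0} = 1
g(6) = mex{0,1} = 2
g(7) = mex{0,1} = 2
g(8) = mex{0,1} = 2
g(9) = mex{1,2} = 0
So g(9) = 0.
The value of a disjunctive sum is the nim-sum of the parts.
Combined value = 1 XOR 0 = 1.

1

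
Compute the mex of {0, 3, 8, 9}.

1

0 is in the set but 1 is not, so the mex is 1.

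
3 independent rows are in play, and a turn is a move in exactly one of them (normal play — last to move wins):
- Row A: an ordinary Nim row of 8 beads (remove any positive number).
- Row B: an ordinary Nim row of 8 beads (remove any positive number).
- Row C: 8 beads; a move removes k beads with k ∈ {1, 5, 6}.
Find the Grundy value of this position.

2

Row A is a plain Nim row of size 8, so its Grundy value is 8.
Row B is a plain Nim row of size 8, so its Grundy value is 8.
Build the Grundy sequence for row C with g(k) = mex{g(k−s) : s ∈ {1, 5, 6}, s ≤ k}:
g(0) = mex{} = 0
g(1) = mex{0} = 1
g(2) = mex{1} = 0
g(3) = mex{0} = 1
g(4) = mex{1} = 0
g(5) = mex{0} = 1
g(6) = mex{0,1} = 2
g(7) = mex{0,1,2} = 3
g(8) = mex{0,1,3} = 2
So g(8) = 2.
By the Sprague-Grundy theorem, the Grundy value of a sum of independent games is the XOR of the component values.
Combined value = 8 ⊕ 8 ⊕ 2 = 2.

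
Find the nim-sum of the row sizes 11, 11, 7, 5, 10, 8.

0

Compute the nim-sum pairwise:
11 XOR 11 = 0
0 XOR 7 = 7
7 XOR 5 = 2
2 XOR 10 = 8
8 XOR 8 = 0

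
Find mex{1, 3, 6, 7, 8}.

0

0 is not in the set, so the mex is 0.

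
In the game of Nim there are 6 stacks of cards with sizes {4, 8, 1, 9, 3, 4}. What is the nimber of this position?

3

Nim-sum: 4 ^ 8 ^ 1 ^ 9 ^ 3 ^ 4 = 3.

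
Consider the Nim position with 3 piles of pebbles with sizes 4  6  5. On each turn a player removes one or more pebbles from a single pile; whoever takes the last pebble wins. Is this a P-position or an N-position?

N-position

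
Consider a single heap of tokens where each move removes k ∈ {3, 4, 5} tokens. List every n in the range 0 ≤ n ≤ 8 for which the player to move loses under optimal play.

Grundy values for subtraction set {3, 4, 5}:
k:     0  1  2  3  4  5  6  7  8
g(k):  0  0  0  1  1  1  2  2  0
The P-positions (g = 0) in 0..8 are 0, 1, 2, 8.

0, 1, 2, 8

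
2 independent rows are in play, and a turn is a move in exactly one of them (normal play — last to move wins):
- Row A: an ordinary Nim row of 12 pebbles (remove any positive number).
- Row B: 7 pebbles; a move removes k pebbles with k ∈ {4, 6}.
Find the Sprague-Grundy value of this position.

13

Row A is a plain Nim row of size 12, so its Grundy value is 12.
Grundy values for row B (subtraction set {4, 6}):
g(0) = mex{} = 0
g(1) = mex{} = 0
g(2) = mex{} = 0
g(3) = mex{} = 0
g(4) = mex{0} = 1
g(5) = mex{0} = 1
g(6) = mex{0} = 1
g(7) = mex{0} = 1
So g(7) = 1.
The value of a disjunctive sum is the nim-sum of the parts.
Combined value = 12 XOR 1 = 13.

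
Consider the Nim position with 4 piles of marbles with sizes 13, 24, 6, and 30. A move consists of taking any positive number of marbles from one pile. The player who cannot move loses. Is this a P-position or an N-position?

N-position

Write each in binary and XOR column by column:
  01101  (13)
  11000  (24)
  00110  (6)
  11110  (30)
  -----
  01101  (13)
The nim-sum is 13 ≠ 0, so this is an N-position: the player to move can win.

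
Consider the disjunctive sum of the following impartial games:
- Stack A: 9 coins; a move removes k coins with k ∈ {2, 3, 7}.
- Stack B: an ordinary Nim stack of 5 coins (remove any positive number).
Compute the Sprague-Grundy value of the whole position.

7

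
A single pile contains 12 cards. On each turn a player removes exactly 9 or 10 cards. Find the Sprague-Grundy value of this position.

Compute g(0), g(1), … for moves {9, 10}:
g(0) = mex{} = 0
g(1) = mex{} = 0
g(2) = mex{} = 0
g(3) = mex{} = 0
g(4) = mex{} = 0
g(5) = mex{} = 0
g(6) = mex{} = 0
g(7) = mex{} = 0
g(8) = mex{} = 0
g(9) = mex{0} = 1
g(10) = mex{0} = 1
g(11) = mex{0} = 1
g(12) = mex{0} = 1
So g(12) = 1.

1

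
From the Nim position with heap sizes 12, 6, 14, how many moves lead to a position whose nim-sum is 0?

Bitwise XOR of the heap sizes:
  1100  (12)
  0110  (6)
  1110  (14)
  ----
  0100  (4)
The overall nim-sum is X = 4. A heap of size p has a winning move iff p XOR X < p (reduce it to p XOR X).
  12: 12 XOR 4 = 8 < 12 — winning move (to 8).
  6: 6 XOR 4 = 2 < 6 — winning move (to 2).
  14: 14 XOR 4 = 10 < 14 — winning move (to 10).
That gives 3 winning moves.

3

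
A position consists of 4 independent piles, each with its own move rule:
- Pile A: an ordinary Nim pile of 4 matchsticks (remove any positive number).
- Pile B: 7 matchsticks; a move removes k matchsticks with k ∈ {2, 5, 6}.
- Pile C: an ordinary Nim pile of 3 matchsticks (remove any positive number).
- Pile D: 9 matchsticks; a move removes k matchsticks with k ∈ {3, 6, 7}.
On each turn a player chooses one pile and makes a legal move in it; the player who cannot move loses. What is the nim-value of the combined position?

Pile A is a plain Nim pile of size 4, so its Grundy value is 4.
Grundy values for pile B (subtraction set {2, 5, 6}):
k:     0  1  2  3  4  5  6  7
g(k):  0  0  1  1  0  2  1  3
So g(7) = 3.
Pile C is a plain Nim pile of size 3, so its Grundy value is 3.
Build the Grundy sequence for pile D with g(k) = mex{g(k−s) : s ∈ {3, 6, 7}, s ≤ k}:
g(0) = mex{} = 0
g(1) = mex{} = 0
g(2) = mex{} = 0
g(3) = mex{0} = 1
g(4) = mex{0} = 1
g(5) = mex{0} = 1
g(6) = mex{0,1} = 2
g(7) = mex{0,1} = 2
g(8) = mex{0,1} = 2
g(9) = mex{0,1,2} = 3
So g(9) = 3.
The value of a disjunctive sum is the nim-sum of the parts.
Combined value = 4 XOR 3 XOR 3 XOR 3 = 7.

7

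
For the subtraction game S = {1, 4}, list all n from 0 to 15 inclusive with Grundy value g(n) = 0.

Grundy values for subtraction set {1, 4}:
k:     0  1  2  3  4  5  6  7  8  9 10 11 12 13 14 15
g(k):  0  1  0  1  2  0  1  0  1  2  0  1  0  1  2  0
The P-positions (g = 0) in 0..15 are 0, 2, 5, 7, 10, 12, 15.

0, 2, 5, 7, 10, 12, 15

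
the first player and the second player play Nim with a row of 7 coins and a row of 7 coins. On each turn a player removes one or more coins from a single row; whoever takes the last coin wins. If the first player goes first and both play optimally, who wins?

the second player wins

Nim-sum: 7 ⊕ 7 = 0.
The nim-sum is 0, so this is a P-position: the player to move is in a losing position under optimal play; the first player is about to move from it and so loses — the second player wins.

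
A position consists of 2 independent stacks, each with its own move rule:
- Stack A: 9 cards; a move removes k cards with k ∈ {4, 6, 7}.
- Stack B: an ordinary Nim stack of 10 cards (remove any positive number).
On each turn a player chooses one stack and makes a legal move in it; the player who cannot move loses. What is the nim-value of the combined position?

8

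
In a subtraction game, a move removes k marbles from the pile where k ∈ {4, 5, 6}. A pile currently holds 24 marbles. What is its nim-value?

Grundy values for subtraction set {4, 5, 6}:
k:     0  1  2  3  4  5  6  7  8  9 10 11 12 13 14 15 16 17 18 19 20 21 22 23 24
g(k):  0  0  0  0  1  1  1  1  2  2  0  0  0  0  1  1  1  1  2  2  0  0  0  0  1
So g(24) = 1.

1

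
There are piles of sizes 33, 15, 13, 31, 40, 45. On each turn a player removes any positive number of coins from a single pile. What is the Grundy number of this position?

57

Bitwise XOR of the heap sizes:
  100001  (33)
  001111  (15)
  001101  (13)
  011111  (31)
  101000  (40)
  101101  (45)
  ------
  111001  (57)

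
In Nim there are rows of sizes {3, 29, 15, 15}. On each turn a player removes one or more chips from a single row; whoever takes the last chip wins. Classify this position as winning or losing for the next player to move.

Compute the nim-sum pairwise:
3 ⊕ 29 = 30
30 ⊕ 15 = 17
17 ⊕ 15 = 30
The nim-sum is 30 ≠ 0, so this is an N-position: the player to move can win.

Winning position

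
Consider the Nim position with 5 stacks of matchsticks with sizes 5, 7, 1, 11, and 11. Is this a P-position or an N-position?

Nim-sum: 5 ^ 7 ^ 1 ^ 11 ^ 11 = 3.
The nim-sum is 3 ≠ 0, so this is an N-position: the player to move can win.

N-position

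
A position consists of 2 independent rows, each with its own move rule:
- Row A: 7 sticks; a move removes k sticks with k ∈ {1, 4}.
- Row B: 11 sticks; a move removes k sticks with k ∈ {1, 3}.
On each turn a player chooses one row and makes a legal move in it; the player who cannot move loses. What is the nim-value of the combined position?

Grundy values for row A (subtraction set {1, 4}):
k:     0  1  2  3  4  5  6  7
g(k):  0  1  0  1  2  0  1  0
So g(7) = 0.
For row B, compute g(0), g(1), … with moves {1, 3}:
g(0) = mex{} = 0
g(1) = mex{0} = 1
g(2) = mex{1} = 0
g(3) = mex{0} = 1
g(4) = mex{1} = 0
g(5) = mex{0} = 1
g(6) = mex{1} = 0
g(7) = mex{0} = 1
g(8) = mex{1} = 0
g(9) = mex{0} = 1
g(10) = mex{1} = 0
g(11) = mex{0} = 1
So g(11) = 1.
The value of a disjunctive sum is the nim-sum of the parts.
Combined value = 0 XOR 1 = 1.

1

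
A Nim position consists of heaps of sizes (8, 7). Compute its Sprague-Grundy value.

15

Bitwise XOR of the heap sizes:
  1000  (8)
  0111  (7)
  ----
  1111  (15)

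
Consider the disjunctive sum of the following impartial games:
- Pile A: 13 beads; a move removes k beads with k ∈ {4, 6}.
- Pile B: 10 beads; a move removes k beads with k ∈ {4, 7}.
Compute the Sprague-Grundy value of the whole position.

Build the Grundy sequence for pile A with g(k) = mex{g(k−s) : s ∈ {4, 6}, s ≤ k}:
g(0) = mex{} = 0
g(1) = mex{} = 0
g(2) = mex{} = 0
g(3) = mex{} = 0
g(4) = mex{0} = 1
g(5) = mex{0} = 1
g(6) = mex{0} = 1
g(7) = mex{0} = 1
g(8) = mex{0,1} = 2
g(9) = mex{0,1} = 2
g(10) = mex{1} = 0
g(11) = mex{1} = 0
g(12) = mex{1,2} = 0
g(13) = mex{1,2} = 0
So g(13) = 0.
Grundy values for pile B (subtraction set {4, 7}):
g(0) = mex{} = 0
g(1) = mex{} = 0
g(2) = mex{} = 0
g(3) = mex{} = 0
g(4) = mex{0} = 1
g(5) = mex{0} = 1
g(6) = mex{0} = 1
g(7) = mex{0} = 1
g(8) = mex{0,1} = 2
g(9) = mex{0,1} = 2
g(10) = mex{0,1} = 2
So g(10) = 2.
The value of a disjunctive sum is the nim-sum of the parts.
Combined value = 0 ⊕ 2 = 2.

2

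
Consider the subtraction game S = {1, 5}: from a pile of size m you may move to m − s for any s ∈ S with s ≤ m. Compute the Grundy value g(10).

Grundy values for subtraction set {1, 5}:
k:     0  1  2  3  4  5  6  7  8  9 10
g(k):  0  1  0  1  0  1  0  1  0  1  0
So g(10) = 0.

0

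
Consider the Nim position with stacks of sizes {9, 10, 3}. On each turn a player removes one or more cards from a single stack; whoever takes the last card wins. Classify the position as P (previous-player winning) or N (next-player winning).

P-position

Nim-sum: 9 ^ 10 ^ 3 = 0.
The nim-sum is 0, so this is a P-position: the player to move is in a losing position under optimal play.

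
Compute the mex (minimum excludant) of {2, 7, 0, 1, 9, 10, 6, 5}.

The values 0, 1, 2 are all present; 3 is the first non-negative integer missing from the set.

3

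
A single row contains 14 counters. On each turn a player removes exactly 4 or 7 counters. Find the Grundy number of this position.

Compute g(0), g(1), … for moves {4, 7}:
k:     0  1  2  3  4  5  6  7  8  9 10 11 12 13 14
g(k):  0  0  0  0  1  1  1  1  2  2  2  0  0  0  0
So g(14) = 0.

0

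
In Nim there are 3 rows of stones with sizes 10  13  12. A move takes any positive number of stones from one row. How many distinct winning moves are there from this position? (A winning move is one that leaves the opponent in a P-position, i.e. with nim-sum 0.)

Compute the nim-sum pairwise:
10 ^ 13 = 7
7 ^ 12 = 11
The overall nim-sum is X = 11. A row of size p has a winning move iff p XOR X < p (reduce it to p XOR X).
  10: 10 XOR 11 = 1 < 10 — winning move (to 1).
  13: 13 XOR 11 = 6 < 13 — winning move (to 6).
  12: 12 XOR 11 = 7 < 12 — winning move (to 7).
That gives 3 winning moves.

3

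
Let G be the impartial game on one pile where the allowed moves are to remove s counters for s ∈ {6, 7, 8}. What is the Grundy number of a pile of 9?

Build the Grundy sequence with g(k) = mex{g(k−s) : s ∈ {6, 7, 8}, s ≤ k}:
k:     0  1  2  3  4  5  6  7  8  9
g(k):  0  0  0  0  0  0  1  1  1  1
So g(9) = 1.

1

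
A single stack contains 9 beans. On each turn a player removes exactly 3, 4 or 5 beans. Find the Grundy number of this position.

0

Grundy values for subtraction set {3, 4, 5}:
g(0) = mex{} = 0
g(1) = mex{} = 0
g(2) = mex{} = 0
g(3) = mex{0} = 1
g(4) = mex{0} = 1
g(5) = mex{0} = 1
g(6) = mex{0,1} = 2
g(7) = mex{0,1} = 2
g(8) = mex{1} = 0
g(9) = mex{1,2} = 0
So g(9) = 0.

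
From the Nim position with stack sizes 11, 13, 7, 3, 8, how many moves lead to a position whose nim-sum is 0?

Write each in binary and XOR column by column:
  1011  (11)
  1101  (13)
  0111  (7)
  0011  (3)
  1000  (8)
  ----
  1010  (10)
The overall nim-sum is X = 10. A stack of size p has a winning move iff p XOR X < p (reduce it to p XOR X).
  11: 11 XOR 10 = 1 < 11 — winning move (to 1).
  13: 13 XOR 10 = 7 < 13 — winning move (to 7).
  7: 7 XOR 10 = 13 ≥ 7 — no move.
  3: 3 XOR 10 = 9 ≥ 3 — no move.
  8: 8 XOR 10 = 2 < 8 — winning move (to 2).
That gives 3 winning moves.

3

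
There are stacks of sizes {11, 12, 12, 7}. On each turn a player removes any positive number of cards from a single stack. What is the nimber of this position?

12

Compute the nim-sum pairwise:
11 XOR 12 = 7
7 XOR 12 = 11
11 XOR 7 = 12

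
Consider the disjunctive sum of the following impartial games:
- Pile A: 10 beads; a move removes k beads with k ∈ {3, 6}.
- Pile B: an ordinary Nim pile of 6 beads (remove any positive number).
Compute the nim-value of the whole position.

Grundy values for pile A (subtraction set {3, 6}):
g(0) = mex{} = 0
g(1) = mex{} = 0
g(2) = mex{} = 0
g(3) = mex{0} = 1
g(4) = mex{0} = 1
g(5) = mex{0} = 1
g(6) = mex{0,1} = 2
g(7) = mex{0,1} = 2
g(8) = mex{0,1} = 2
g(9) = mex{1,2} = 0
g(10) = mex{1,2} = 0
So g(10) = 0.
Pile B is a plain Nim pile of size 6, so its Grundy value is 6.
The value of a disjunctive sum is the nim-sum of the parts.
Combined value = 0 XOR 6 = 6.

6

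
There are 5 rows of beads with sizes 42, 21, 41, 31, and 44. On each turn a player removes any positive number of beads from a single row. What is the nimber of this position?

In binary:
  101010  (42)
  010101  (21)
  101001  (41)
  011111  (31)
  101100  (44)
  ------
  100101  (37)

37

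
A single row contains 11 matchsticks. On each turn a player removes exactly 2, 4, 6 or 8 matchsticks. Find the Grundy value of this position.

0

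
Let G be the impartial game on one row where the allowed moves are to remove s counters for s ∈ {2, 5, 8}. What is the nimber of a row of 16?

Build the Grundy sequence with g(k) = mex{g(k−s) : s ∈ {2, 5, 8}, s ≤ k}:
k:     0  1  2  3  4  5  6  7  8  9 10 11 12 13 14 15 16
g(k):  0  0  1  1  0  2  1  0  2  1  0  0  1  1  0  2  1
So g(16) = 1.

1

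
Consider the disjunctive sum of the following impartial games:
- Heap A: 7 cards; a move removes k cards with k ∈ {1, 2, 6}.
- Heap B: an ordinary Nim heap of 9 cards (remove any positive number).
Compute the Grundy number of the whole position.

Build the Grundy sequence for heap A with g(k) = mex{g(k−s) : s ∈ {1, 2, 6}, s ≤ k}:
g(0) = mex{} = 0
g(1) = mex{0} = 1
g(2) = mex{0,1} = 2
g(3) = mex{1,2} = 0
g(4) = mex{0,2} = 1
g(5) = mex{0,1} = 2
g(6) = mex{0,1,2} = 3
g(7) = mex{1,2,3} = 0
So g(7) = 0.
Heap B is a plain Nim heap of size 9, so its Grundy value is 9.
By the Sprague-Grundy theorem, the Grundy value of a sum of independent games is the XOR of the component values.
Combined value = 0 ⊕ 9 = 9.

9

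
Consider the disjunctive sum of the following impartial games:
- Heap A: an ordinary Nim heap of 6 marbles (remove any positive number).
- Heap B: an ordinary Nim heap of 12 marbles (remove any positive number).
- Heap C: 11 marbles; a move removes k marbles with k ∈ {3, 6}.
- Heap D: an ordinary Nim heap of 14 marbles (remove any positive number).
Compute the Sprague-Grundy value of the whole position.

4

Heap A is a plain Nim heap of size 6, so its Grundy value is 6.
Heap B is a plain Nim heap of size 12, so its Grundy value is 12.
Grundy values for heap C (subtraction set {3, 6}):
g(0) = mex{} = 0
g(1) = mex{} = 0
g(2) = mex{} = 0
g(3) = mex{0} = 1
g(4) = mex{0} = 1
g(5) = mex{0} = 1
g(6) = mex{0,1} = 2
g(7) = mex{0,1} = 2
g(8) = mex{0,1} = 2
g(9) = mex{1,2} = 0
g(10) = mex{1,2} = 0
g(11) = mex{1,2} = 0
So g(11) = 0.
Heap D is a plain Nim heap of size 14, so its Grundy value is 14.
The value of a disjunctive sum is the nim-sum of the parts.
Combined value = 6 ⊕ 12 ⊕ 0 ⊕ 14 = 4.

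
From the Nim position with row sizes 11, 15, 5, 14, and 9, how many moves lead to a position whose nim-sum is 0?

3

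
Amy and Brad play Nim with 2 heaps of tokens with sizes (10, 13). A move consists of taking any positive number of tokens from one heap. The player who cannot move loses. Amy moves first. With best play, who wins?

Compute the nim-sum pairwise:
10 ⊕ 13 = 7
The nim-sum is 7 ≠ 0, so this is an N-position: the player to move can win; Amy has a winning move.

Amy wins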